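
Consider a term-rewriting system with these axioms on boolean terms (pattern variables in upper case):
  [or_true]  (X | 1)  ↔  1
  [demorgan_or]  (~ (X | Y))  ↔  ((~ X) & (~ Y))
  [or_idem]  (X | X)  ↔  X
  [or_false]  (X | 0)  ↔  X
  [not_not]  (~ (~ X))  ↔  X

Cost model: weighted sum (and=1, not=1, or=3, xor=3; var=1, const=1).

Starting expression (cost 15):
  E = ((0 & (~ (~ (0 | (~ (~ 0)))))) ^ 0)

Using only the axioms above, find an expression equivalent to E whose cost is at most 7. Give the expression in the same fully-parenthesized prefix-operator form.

step 1: not_not (→) rewrites (~ (~ 0)) into 0, now ((0 & (~ (~ (0 | 0)))) ^ 0)
step 2: not_not (→) rewrites (~ (~ (0 | 0))) into (0 | 0), now ((0 & (0 | 0)) ^ 0)
step 3: or_false (→) rewrites (0 | 0) into 0, reaching cost 7 (bound 7)

((0 & 0) ^ 0)   [cost 7]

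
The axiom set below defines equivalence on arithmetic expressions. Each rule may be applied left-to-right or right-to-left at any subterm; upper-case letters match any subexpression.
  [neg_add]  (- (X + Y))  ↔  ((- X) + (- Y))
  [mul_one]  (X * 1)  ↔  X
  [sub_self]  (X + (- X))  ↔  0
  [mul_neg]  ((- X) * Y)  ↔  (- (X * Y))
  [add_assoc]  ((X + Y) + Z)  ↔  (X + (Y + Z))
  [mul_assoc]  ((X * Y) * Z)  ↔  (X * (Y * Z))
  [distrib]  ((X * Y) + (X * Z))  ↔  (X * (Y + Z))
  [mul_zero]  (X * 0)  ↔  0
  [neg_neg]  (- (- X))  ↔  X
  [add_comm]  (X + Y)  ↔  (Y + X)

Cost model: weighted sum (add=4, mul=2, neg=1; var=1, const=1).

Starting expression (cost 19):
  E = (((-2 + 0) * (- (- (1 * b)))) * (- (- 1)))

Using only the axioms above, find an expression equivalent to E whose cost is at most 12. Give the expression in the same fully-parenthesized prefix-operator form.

(1) (- (- (1 * b)))  =[neg_neg →]=  (1 * b)    ⊢ (((-2 + 0) * (1 * b)) * (- (- 1)))
(2) (- (- 1))  =[neg_neg →]=  1    ⊢ (((-2 + 0) * (1 * b)) * 1)
(3) (((-2 + 0) * (1 * b)) * 1)  =[mul_one →]=  ((-2 + 0) * (1 * b))    ⊢ cost 12, within 12

((-2 + 0) * (1 * b))   [cost 12]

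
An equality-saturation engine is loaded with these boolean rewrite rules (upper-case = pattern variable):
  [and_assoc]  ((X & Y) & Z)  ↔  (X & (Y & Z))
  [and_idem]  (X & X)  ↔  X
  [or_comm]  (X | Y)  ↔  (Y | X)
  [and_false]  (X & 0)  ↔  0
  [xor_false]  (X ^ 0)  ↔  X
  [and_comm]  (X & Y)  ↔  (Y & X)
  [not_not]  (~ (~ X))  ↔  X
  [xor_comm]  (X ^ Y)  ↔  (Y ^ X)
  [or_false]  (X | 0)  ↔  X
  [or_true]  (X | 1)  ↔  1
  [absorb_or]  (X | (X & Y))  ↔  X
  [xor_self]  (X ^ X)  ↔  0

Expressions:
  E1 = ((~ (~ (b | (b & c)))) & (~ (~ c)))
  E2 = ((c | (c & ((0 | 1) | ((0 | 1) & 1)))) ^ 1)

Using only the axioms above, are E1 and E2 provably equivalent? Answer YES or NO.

NO

Every axiom is a valid identity, so a rewrite proof would force E1 and E2 to agree under every assignment.
At b=0, c=0: E1 = 0 but E2 = 1; they differ, so no derivation exists.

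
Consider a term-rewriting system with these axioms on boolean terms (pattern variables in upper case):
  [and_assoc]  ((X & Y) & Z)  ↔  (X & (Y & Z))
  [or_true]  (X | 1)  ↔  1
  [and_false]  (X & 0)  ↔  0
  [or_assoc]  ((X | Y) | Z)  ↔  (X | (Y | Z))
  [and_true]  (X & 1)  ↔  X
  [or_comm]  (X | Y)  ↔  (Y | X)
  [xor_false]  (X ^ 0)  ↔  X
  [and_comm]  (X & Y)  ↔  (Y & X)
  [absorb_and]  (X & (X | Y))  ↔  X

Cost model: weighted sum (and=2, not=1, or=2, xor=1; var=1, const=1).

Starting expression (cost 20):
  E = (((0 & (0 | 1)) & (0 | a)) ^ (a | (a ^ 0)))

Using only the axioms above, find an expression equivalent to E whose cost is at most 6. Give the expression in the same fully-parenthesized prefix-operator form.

step 1: absorb_and (→) rewrites (0 & (0 | 1)) into 0, now ((0 & (0 | a)) ^ (a | (a ^ 0)))
step 2: absorb_and (→) rewrites (0 & (0 | a)) into 0, now (0 ^ (a | (a ^ 0)))
step 3: xor_false (→) rewrites (a ^ 0) into a, reaching cost 6 (bound 6)

(0 ^ (a | a))   [cost 6]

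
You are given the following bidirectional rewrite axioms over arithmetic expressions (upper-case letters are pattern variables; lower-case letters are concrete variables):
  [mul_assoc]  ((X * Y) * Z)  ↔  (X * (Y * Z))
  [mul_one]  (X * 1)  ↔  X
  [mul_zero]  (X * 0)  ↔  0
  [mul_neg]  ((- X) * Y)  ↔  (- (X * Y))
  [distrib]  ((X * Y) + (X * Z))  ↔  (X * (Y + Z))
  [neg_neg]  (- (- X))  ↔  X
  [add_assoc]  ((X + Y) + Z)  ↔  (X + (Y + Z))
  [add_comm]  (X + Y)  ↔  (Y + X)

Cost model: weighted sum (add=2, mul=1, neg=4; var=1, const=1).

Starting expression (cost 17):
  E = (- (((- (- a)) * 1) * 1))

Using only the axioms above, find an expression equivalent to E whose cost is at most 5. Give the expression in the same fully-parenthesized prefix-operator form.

1. [neg_neg →] (- (- a))  →  a;  E = (- ((a * 1) * 1))
2. [mul_one →] ((a * 1) * 1)  →  (a * 1);  E = (- (a * 1))
3. [mul_one →] (a * 1)  →  a;  cost 5 ≤ 5, done

(- a)   [cost 5]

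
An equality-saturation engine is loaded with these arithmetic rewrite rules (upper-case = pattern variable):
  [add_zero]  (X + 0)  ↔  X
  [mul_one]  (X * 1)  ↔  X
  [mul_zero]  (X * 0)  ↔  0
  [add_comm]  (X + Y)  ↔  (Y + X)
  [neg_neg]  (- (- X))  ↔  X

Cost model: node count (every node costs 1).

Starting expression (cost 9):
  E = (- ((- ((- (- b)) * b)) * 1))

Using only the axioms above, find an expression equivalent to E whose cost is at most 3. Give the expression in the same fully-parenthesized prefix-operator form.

1. [mul_one →] ((- ((- (- b)) * b)) * 1)  →  (- ((- (- b)) * b));  E = (- (- ((- (- b)) * b)))
2. [neg_neg →] (- (- ((- (- b)) * b)))  →  ((- (- b)) * b)
3. [neg_neg →] (- (- b))  →  b;  cost 3 ≤ 3, done

(b * b)   [cost 3]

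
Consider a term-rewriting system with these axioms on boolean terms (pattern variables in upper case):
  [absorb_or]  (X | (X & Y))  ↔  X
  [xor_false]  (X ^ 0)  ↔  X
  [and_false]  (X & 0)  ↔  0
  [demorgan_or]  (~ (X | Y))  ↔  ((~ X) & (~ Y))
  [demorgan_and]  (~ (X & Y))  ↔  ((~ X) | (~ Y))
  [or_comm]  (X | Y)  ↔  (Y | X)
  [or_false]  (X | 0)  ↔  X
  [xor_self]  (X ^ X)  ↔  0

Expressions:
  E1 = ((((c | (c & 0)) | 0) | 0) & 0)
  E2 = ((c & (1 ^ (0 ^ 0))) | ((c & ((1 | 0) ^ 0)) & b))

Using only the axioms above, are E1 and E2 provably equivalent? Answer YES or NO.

NO

Every axiom is a valid identity, so a rewrite proof would force E1 and E2 to agree under every assignment.
At b=0, c=1: E1 = 0 but E2 = 1; they differ, so no derivation exists.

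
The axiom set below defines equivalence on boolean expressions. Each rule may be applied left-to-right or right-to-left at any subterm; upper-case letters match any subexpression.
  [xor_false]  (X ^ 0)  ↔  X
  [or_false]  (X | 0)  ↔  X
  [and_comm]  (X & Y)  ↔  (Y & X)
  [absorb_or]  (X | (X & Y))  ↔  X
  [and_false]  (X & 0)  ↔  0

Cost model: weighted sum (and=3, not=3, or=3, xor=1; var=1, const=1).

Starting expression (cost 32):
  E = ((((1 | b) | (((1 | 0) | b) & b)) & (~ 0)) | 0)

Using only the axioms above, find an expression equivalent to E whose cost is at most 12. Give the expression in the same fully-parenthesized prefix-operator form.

(1) (1 | 0)  =[or_false →]=  1    ⊢ ((((1 | b) | ((1 | b) & b)) & (~ 0)) | 0)
(2) ((((1 | b) | ((1 | b) & b)) & (~ 0)) | 0)  =[or_false →]=  (((1 | b) | ((1 | b) & b)) & (~ 0))
(3) ((1 | b) | ((1 | b) & b))  =[absorb_or →]=  (1 | b)    ⊢ cost 12, within 12

((1 | b) & (~ 0))   [cost 12]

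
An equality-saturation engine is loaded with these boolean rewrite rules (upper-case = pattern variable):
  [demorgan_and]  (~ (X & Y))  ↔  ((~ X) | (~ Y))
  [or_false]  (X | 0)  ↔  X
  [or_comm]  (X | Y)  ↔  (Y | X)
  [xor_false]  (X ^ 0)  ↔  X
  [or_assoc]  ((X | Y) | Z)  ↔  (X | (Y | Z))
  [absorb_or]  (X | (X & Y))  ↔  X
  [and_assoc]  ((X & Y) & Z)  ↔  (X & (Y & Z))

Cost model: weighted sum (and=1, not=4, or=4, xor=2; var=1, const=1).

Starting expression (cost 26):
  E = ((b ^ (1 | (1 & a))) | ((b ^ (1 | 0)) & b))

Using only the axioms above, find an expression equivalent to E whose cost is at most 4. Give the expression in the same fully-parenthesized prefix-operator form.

(b ^ 1)   [cost 4]

1. [absorb_or →] (1 | (1 & a))  →  1;  E = ((b ^ 1) | ((b ^ (1 | 0)) & b))
2. [or_false →] (1 | 0)  →  1;  E = ((b ^ 1) | ((b ^ 1) & b))
3. [absorb_or →] ((b ^ 1) | ((b ^ 1) & b))  →  (b ^ 1);  cost 4 ≤ 4, done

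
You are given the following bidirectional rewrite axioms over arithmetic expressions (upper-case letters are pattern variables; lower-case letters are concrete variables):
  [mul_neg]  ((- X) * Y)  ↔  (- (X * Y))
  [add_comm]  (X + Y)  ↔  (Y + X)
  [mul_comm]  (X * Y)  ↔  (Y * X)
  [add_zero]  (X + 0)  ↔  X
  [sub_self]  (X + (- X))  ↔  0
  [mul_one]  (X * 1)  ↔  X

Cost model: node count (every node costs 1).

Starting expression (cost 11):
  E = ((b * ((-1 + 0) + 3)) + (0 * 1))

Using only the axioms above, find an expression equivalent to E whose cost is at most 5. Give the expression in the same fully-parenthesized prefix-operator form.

(b * (-1 + 3))   [cost 5]

(1) (0 * 1)  =[mul_one →]=  0    ⊢ ((b * ((-1 + 0) + 3)) + 0)
(2) ((b * ((-1 + 0) + 3)) + 0)  =[add_zero →]=  (b * ((-1 + 0) + 3))
(3) (-1 + 0)  =[add_zero →]=  -1    ⊢ cost 5, within 5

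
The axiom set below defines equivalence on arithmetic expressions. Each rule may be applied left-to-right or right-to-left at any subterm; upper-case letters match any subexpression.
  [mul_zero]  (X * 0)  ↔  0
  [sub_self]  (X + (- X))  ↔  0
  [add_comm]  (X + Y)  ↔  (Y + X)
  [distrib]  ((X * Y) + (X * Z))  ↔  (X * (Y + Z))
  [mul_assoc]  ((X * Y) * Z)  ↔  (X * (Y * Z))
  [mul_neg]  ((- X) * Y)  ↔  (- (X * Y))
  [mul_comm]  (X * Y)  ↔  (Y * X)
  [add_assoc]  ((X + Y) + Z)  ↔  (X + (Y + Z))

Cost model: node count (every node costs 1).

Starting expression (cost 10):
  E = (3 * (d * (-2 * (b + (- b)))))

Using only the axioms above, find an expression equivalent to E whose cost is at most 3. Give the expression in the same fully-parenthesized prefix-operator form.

(0 * 3)   [cost 3]

step 1: sub_self (→) rewrites (b + (- b)) into 0, now (3 * (d * (-2 * 0)))
step 2: mul_comm (→) rewrites (3 * (d * (-2 * 0))) into ((d * (-2 * 0)) * 3)
step 3: mul_zero (→) rewrites (-2 * 0) into 0, now ((d * 0) * 3)
step 4: mul_zero (→) rewrites (d * 0) into 0, reaching cost 3 (bound 3)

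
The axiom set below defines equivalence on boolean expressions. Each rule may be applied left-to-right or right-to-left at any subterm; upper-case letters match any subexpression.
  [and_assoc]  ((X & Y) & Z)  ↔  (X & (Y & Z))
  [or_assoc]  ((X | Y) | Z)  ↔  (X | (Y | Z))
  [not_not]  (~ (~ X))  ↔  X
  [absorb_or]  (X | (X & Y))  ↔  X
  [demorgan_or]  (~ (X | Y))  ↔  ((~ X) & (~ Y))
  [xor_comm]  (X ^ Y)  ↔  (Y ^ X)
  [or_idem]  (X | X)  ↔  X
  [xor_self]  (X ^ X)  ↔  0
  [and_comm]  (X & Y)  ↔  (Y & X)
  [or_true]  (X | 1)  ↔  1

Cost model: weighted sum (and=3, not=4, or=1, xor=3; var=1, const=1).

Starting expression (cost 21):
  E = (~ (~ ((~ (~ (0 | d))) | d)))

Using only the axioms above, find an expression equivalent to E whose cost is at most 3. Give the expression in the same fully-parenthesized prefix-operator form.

1. [not_not →] (~ (~ ((~ (~ (0 | d))) | d)))  →  ((~ (~ (0 | d))) | d)
2. [not_not →] (~ (~ (0 | d)))  →  (0 | d);  E = ((0 | d) | d)
3. [or_assoc →] ((0 | d) | d)  →  (0 | (d | d))
4. [or_idem →] (d | d)  →  d;  cost 3 ≤ 3, done

(0 | d)   [cost 3]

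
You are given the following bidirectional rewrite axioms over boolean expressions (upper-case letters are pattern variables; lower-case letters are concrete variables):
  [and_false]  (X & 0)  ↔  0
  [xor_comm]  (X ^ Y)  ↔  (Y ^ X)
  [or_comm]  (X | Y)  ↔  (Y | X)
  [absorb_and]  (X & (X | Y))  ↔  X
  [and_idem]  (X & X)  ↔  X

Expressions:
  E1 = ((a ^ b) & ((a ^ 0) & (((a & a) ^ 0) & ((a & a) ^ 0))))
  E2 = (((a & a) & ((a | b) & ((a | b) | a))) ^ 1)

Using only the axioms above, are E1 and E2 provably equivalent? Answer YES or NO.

All listed rules preserve value, hence provable equivalence implies equal values everywhere; look for a separating assignment.
a=0, b=0 gives E1 ↦ 0, E2 ↦ 1; values differ ⇒ not provably equivalent.

NO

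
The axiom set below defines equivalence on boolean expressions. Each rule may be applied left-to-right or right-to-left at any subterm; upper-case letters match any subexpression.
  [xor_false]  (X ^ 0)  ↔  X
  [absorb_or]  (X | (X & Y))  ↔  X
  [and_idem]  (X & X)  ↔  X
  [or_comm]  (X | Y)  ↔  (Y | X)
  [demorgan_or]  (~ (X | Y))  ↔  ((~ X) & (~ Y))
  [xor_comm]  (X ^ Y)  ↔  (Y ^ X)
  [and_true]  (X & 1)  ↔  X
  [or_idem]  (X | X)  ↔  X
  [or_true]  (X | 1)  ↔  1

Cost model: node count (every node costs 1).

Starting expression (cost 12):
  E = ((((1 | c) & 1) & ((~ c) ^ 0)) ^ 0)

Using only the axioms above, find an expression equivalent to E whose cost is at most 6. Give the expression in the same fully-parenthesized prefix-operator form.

((1 | c) & (~ c))   [cost 6]

(1) ((((1 | c) & 1) & ((~ c) ^ 0)) ^ 0)  =[xor_false →]=  (((1 | c) & 1) & ((~ c) ^ 0))
(2) ((~ c) ^ 0)  =[xor_false →]=  (~ c)    ⊢ (((1 | c) & 1) & (~ c))
(3) ((1 | c) & 1)  =[and_true →]=  (1 | c)    ⊢ cost 6, within 6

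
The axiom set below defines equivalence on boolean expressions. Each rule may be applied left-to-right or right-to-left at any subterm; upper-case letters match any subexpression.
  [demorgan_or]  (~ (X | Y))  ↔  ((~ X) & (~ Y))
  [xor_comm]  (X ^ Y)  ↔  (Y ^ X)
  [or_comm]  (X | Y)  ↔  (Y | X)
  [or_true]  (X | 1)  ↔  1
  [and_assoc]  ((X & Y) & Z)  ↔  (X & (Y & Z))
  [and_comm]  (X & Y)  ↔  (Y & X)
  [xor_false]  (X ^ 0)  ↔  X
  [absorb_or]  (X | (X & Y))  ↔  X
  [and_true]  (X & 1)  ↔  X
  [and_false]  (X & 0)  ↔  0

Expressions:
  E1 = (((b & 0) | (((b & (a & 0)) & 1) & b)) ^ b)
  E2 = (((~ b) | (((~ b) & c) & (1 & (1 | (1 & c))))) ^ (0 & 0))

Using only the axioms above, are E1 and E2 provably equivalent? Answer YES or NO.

Every axiom is a valid identity, so a rewrite proof would force E1 and E2 to agree under every assignment.
At a=0, b=0, c=0: E1 = 0 but E2 = 1; they differ, so no derivation exists.

NO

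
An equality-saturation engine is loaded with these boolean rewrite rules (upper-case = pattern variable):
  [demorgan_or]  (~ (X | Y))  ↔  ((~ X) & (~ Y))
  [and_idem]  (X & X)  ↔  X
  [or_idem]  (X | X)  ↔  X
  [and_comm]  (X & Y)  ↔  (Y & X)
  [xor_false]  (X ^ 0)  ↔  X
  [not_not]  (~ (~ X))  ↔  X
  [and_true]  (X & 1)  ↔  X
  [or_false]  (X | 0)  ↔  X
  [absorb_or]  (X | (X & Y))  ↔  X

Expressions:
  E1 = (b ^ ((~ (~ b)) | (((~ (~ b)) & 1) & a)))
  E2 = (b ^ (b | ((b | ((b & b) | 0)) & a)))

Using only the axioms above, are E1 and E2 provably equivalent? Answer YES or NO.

1. [and_true →] ((~ (~ b)) & 1)  →  (~ (~ b));  E1 = (b ^ ((~ (~ b)) | ((~ (~ b)) & a)))
2. [absorb_or →] ((~ (~ b)) | ((~ (~ b)) & a))  →  (~ (~ b));  E1 = (b ^ (~ (~ b)))
3. [not_not →] (~ (~ b))  →  b;  E1 = (b ^ b)
4. [absorb_or ←] b  →  (b | (b & a));  E1 = (b ^ (b | (b & a)))
5. [absorb_or ←] b  →  (b | (b & b));  E1 = (b ^ (b | ((b | (b & b)) & a)))
6. [or_false ←] (b & b)  →  ((b & b) | 0);  this is E2

YES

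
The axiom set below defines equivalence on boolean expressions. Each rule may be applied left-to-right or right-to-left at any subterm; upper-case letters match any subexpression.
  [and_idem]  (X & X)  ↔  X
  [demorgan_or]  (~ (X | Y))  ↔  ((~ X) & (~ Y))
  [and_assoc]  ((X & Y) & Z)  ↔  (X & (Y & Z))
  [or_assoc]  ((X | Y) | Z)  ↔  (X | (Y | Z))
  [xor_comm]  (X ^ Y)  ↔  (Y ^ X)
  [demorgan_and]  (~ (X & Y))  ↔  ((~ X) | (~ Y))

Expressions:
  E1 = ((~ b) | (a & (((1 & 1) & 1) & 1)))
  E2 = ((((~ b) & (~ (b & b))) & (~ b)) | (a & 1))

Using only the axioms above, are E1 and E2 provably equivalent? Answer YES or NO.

YES

1. [and_assoc →] (((1 & 1) & 1) & 1)  →  ((1 & 1) & (1 & 1));  E1 = ((~ b) | (a & ((1 & 1) & (1 & 1))))
2. [and_idem →] ((1 & 1) & (1 & 1))  →  (1 & 1);  E1 = ((~ b) | (a & (1 & 1)))
3. [and_idem →] (1 & 1)  →  1;  E1 = ((~ b) | (a & 1))
4. [and_idem ←] (~ b)  →  ((~ b) & (~ b));  E1 = (((~ b) & (~ b)) | (a & 1))
5. [and_idem ←] (~ b)  →  ((~ b) & (~ b));  E1 = ((((~ b) & (~ b)) & (~ b)) | (a & 1))
6. [and_idem ←] b  →  (b & b);  this is E2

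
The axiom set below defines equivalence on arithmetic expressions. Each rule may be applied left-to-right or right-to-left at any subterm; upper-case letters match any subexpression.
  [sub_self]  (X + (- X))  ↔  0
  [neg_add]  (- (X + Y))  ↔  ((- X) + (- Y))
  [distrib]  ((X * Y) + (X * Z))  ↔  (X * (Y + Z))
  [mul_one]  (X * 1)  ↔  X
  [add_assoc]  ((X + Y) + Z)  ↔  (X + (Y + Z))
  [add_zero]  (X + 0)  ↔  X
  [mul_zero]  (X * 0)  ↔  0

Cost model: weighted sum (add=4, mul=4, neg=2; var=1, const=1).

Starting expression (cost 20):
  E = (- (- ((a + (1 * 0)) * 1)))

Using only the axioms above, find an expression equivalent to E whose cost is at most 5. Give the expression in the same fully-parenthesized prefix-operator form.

(- (- a))   [cost 5]

step 1: mul_one (→) rewrites ((a + (1 * 0)) * 1) into (a + (1 * 0)), now (- (- (a + (1 * 0))))
step 2: mul_zero (→) rewrites (1 * 0) into 0, now (- (- (a + 0)))
step 3: add_zero (→) rewrites (a + 0) into a, reaching cost 5 (bound 5)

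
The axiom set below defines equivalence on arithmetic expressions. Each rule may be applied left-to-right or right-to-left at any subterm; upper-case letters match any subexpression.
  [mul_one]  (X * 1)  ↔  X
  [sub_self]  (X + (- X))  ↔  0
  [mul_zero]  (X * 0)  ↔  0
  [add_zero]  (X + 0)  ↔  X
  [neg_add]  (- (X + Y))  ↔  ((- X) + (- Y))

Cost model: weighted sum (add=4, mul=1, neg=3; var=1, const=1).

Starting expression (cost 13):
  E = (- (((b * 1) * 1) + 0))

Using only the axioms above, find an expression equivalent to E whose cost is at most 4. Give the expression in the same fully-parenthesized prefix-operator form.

(1) (b * 1)  =[mul_one →]=  b    ⊢ (- ((b * 1) + 0))
(2) (b * 1)  =[mul_one →]=  b    ⊢ (- (b + 0))
(3) (b + 0)  =[add_zero →]=  b    ⊢ cost 4, within 4

(- b)   [cost 4]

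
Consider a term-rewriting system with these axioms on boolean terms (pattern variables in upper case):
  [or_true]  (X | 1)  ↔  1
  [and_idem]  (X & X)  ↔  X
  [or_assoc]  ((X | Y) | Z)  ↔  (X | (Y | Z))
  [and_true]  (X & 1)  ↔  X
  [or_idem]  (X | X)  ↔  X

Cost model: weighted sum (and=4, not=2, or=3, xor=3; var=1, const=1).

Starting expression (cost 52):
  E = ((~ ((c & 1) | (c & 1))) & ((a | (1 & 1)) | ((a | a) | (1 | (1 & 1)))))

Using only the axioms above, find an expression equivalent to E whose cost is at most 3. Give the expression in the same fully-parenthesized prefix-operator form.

(~ c)   [cost 3]

1. [and_true →] (1 & 1)  →  1;  E = ((~ ((c & 1) | (c & 1))) & ((a | (1 & 1)) | ((a | a) | (1 | 1))))
2. [or_idem →] (a | a)  →  a;  E = ((~ ((c & 1) | (c & 1))) & ((a | (1 & 1)) | (a | (1 | 1))))
3. [or_idem →] (1 | 1)  →  1;  E = ((~ ((c & 1) | (c & 1))) & ((a | (1 & 1)) | (a | 1)))
4. [and_true →] (1 & 1)  →  1;  E = ((~ ((c & 1) | (c & 1))) & ((a | 1) | (a | 1)))
5. [or_idem →] ((a | 1) | (a | 1))  →  (a | 1);  E = ((~ ((c & 1) | (c & 1))) & (a | 1))
6. [or_true →] (a | 1)  →  1;  E = ((~ ((c & 1) | (c & 1))) & 1)
7. [or_idem →] ((c & 1) | (c & 1))  →  (c & 1);  E = ((~ (c & 1)) & 1)
8. [and_true →] (c & 1)  →  c;  E = ((~ c) & 1)
9. [and_true →] ((~ c) & 1)  →  (~ c);  cost 3 ≤ 3, done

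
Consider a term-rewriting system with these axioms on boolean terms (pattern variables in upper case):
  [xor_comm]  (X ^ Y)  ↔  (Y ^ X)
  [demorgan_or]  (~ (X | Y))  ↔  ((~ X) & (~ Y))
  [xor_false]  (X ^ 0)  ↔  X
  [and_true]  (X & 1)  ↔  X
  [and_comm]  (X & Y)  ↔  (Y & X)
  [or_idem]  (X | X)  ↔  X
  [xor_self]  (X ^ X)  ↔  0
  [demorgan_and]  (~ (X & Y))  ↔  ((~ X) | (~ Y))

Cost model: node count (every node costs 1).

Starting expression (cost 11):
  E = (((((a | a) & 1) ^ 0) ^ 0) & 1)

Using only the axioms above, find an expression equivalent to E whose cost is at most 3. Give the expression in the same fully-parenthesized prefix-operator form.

(1) (((((a | a) & 1) ^ 0) ^ 0) & 1)  =[and_true →]=  ((((a | a) & 1) ^ 0) ^ 0)
(2) (a | a)  =[or_idem →]=  a    ⊢ (((a & 1) ^ 0) ^ 0)
(3) (a & 1)  =[and_true →]=  a    ⊢ ((a ^ 0) ^ 0)
(4) (a ^ 0)  =[xor_false →]=  a    ⊢ cost 3, within 3

(a ^ 0)   [cost 3]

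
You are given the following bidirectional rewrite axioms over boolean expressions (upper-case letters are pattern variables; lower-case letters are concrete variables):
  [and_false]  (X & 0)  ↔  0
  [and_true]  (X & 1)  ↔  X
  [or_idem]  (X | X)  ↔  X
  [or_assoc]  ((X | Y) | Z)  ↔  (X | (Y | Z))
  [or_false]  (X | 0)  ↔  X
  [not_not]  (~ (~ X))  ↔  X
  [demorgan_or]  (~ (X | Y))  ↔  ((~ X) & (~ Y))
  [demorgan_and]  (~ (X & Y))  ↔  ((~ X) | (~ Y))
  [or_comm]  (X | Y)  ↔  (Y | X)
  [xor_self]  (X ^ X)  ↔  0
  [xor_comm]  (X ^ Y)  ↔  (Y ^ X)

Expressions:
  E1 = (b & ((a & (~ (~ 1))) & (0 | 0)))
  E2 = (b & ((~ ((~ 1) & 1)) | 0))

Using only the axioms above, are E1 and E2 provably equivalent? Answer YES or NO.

NO

Every axiom is a valid identity, so a rewrite proof would force E1 and E2 to agree under every assignment.
At a=0, b=1: E1 = 0 but E2 = 1; they differ, so no derivation exists.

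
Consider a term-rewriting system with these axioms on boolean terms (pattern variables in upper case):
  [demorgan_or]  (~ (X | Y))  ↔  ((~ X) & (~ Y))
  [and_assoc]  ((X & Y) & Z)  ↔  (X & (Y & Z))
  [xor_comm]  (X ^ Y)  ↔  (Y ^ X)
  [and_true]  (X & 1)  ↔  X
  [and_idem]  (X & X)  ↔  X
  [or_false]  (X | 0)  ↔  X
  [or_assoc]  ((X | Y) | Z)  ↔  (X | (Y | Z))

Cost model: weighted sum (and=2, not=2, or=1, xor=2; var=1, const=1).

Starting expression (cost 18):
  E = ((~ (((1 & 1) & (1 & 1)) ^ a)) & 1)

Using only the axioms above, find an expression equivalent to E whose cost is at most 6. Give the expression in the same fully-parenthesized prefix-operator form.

1. [and_idem →] ((1 & 1) & (1 & 1))  →  (1 & 1);  E = ((~ ((1 & 1) ^ a)) & 1)
2. [and_true →] ((~ ((1 & 1) ^ a)) & 1)  →  (~ ((1 & 1) ^ a))
3. [and_true →] (1 & 1)  →  1;  cost 6 ≤ 6, done

(~ (1 ^ a))   [cost 6]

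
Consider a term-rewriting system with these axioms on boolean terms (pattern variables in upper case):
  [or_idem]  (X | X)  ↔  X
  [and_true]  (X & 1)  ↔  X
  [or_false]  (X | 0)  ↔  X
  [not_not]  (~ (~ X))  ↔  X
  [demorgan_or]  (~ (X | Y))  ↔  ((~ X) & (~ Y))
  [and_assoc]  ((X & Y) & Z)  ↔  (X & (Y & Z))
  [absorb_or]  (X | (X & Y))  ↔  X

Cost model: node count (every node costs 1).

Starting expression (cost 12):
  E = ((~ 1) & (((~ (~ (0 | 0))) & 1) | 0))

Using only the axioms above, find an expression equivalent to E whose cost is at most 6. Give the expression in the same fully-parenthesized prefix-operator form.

(1) (~ (~ (0 | 0)))  =[not_not →]=  (0 | 0)    ⊢ ((~ 1) & (((0 | 0) & 1) | 0))
(2) (0 | 0)  =[or_false →]=  0    ⊢ ((~ 1) & ((0 & 1) | 0))
(3) (0 & 1)  =[and_true →]=  0    ⊢ cost 6, within 6

((~ 1) & (0 | 0))   [cost 6]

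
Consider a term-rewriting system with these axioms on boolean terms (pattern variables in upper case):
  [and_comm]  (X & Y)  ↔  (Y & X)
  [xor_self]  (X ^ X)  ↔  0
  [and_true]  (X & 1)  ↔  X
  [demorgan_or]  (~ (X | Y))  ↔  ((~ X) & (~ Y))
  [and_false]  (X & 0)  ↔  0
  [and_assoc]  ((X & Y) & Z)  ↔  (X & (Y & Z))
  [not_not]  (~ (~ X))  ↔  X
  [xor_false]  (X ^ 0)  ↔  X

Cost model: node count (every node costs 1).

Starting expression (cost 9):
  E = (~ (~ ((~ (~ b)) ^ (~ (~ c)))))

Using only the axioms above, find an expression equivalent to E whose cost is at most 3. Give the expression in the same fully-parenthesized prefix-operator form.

step 1: not_not (→) rewrites (~ (~ ((~ (~ b)) ^ (~ (~ c))))) into ((~ (~ b)) ^ (~ (~ c)))
step 2: not_not (→) rewrites (~ (~ c)) into c, now ((~ (~ b)) ^ c)
step 3: not_not (→) rewrites (~ (~ b)) into b, reaching cost 3 (bound 3)

(b ^ c)   [cost 3]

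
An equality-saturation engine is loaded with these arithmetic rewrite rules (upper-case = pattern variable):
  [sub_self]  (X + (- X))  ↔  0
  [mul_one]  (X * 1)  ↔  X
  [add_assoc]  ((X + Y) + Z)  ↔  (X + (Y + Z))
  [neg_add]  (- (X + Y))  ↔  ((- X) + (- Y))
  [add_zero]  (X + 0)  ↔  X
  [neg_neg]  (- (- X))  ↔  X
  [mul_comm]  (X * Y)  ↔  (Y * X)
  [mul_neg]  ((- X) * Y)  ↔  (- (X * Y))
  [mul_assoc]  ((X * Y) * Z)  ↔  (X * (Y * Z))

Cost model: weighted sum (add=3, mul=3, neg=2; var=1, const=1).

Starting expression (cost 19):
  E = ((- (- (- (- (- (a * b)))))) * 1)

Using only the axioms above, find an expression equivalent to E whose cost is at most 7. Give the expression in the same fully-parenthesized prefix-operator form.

step 1: mul_one (→) rewrites ((- (- (- (- (- (a * b)))))) * 1) into (- (- (- (- (- (a * b))))))
step 2: neg_neg (→) rewrites (- (- (a * b))) into (a * b), now (- (- (- (a * b))))
step 3: neg_neg (→) rewrites (- (- (- (a * b)))) into (- (a * b)), reaching cost 7 (bound 7)

(- (a * b))   [cost 7]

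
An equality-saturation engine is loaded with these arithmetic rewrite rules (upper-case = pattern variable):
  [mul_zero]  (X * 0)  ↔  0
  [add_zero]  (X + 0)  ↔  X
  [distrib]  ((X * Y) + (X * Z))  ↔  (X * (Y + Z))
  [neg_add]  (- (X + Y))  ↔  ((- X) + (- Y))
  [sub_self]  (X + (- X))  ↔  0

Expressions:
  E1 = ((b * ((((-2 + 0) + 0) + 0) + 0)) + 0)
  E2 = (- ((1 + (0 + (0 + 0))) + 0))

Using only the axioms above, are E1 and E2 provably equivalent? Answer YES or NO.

NO

The axioms are sound identities: if E1 ↔* E2 then E1 and E2 evaluate identically under any assignment.
Under b=0: E1 evaluates to 0, E2 to -1. Distinct ⇒ no rewrite sequence connects them.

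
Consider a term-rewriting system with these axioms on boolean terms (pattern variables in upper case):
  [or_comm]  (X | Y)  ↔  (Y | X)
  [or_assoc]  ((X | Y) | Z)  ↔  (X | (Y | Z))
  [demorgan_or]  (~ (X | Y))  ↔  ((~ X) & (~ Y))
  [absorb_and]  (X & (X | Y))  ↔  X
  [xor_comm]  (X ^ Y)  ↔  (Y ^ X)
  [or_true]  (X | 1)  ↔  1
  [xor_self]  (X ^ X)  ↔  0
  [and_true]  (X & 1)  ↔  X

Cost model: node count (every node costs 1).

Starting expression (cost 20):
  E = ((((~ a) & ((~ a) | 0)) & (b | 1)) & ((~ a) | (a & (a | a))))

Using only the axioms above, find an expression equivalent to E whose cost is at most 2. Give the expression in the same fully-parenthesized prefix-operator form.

step 1: absorb_and (→) rewrites ((~ a) & ((~ a) | 0)) into (~ a), now (((~ a) & (b | 1)) & ((~ a) | (a & (a | a))))
step 2: or_true (→) rewrites (b | 1) into 1, now (((~ a) & 1) & ((~ a) | (a & (a | a))))
step 3: absorb_and (→) rewrites (a & (a | a)) into a, now (((~ a) & 1) & ((~ a) | a))
step 4: and_true (→) rewrites ((~ a) & 1) into (~ a), now ((~ a) & ((~ a) | a))
step 5: absorb_and (→) rewrites ((~ a) & ((~ a) | a)) into (~ a), reaching cost 2 (bound 2)

(~ a)   [cost 2]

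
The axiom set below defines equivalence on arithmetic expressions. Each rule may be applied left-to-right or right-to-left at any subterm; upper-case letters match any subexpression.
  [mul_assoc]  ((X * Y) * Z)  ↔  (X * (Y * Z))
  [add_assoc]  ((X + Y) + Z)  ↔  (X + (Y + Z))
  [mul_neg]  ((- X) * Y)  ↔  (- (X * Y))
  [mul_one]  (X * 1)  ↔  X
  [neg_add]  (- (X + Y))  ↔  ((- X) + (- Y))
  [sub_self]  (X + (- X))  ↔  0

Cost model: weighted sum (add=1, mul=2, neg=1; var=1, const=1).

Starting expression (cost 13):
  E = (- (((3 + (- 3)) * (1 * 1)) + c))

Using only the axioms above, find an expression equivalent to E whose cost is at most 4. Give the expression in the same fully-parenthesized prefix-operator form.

step 1: mul_one (→) rewrites (1 * 1) into 1, now (- (((3 + (- 3)) * 1) + c))
step 2: mul_one (→) rewrites ((3 + (- 3)) * 1) into (3 + (- 3)), now (- ((3 + (- 3)) + c))
step 3: sub_self (→) rewrites (3 + (- 3)) into 0, reaching cost 4 (bound 4)

(- (0 + c))   [cost 4]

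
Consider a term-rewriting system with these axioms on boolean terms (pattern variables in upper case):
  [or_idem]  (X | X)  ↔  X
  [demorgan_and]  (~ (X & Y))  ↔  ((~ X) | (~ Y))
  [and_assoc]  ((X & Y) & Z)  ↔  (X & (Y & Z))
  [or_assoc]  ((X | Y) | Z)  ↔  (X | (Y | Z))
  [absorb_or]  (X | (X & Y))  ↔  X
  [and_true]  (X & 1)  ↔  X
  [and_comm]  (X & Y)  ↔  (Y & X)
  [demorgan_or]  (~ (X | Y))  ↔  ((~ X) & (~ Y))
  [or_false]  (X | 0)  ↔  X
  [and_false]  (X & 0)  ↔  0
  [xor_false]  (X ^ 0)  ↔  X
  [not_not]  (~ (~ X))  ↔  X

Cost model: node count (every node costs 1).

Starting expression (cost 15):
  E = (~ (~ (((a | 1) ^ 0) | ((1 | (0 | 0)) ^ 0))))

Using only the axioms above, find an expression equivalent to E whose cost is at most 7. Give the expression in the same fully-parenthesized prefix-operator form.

step 1: not_not (→) rewrites (~ (~ (((a | 1) ^ 0) | ((1 | (0 | 0)) ^ 0)))) into (((a | 1) ^ 0) | ((1 | (0 | 0)) ^ 0))
step 2: xor_false (→) rewrites ((1 | (0 | 0)) ^ 0) into (1 | (0 | 0)), now (((a | 1) ^ 0) | (1 | (0 | 0)))
step 3: xor_false (→) rewrites ((a | 1) ^ 0) into (a | 1), now ((a | 1) | (1 | (0 | 0)))
step 4: or_false (→) rewrites (0 | 0) into 0, reaching cost 7 (bound 7)

((a | 1) | (1 | 0))   [cost 7]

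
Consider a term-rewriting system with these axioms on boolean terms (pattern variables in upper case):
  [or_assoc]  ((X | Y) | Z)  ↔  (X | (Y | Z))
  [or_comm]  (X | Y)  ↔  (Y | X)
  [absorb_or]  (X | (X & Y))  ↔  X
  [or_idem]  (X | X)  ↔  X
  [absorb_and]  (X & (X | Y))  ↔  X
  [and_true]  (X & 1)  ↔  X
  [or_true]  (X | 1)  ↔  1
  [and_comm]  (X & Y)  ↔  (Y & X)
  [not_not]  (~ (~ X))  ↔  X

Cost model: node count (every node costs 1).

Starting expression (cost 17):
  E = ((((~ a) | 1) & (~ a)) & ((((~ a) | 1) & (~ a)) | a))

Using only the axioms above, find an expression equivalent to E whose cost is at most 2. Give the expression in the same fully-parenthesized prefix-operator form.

1. [absorb_and →] ((((~ a) | 1) & (~ a)) & ((((~ a) | 1) & (~ a)) | a))  →  (((~ a) | 1) & (~ a))
2. [and_comm →] (((~ a) | 1) & (~ a))  →  ((~ a) & ((~ a) | 1))
3. [absorb_and →] ((~ a) & ((~ a) | 1))  →  (~ a);  cost 2 ≤ 2, done

(~ a)   [cost 2]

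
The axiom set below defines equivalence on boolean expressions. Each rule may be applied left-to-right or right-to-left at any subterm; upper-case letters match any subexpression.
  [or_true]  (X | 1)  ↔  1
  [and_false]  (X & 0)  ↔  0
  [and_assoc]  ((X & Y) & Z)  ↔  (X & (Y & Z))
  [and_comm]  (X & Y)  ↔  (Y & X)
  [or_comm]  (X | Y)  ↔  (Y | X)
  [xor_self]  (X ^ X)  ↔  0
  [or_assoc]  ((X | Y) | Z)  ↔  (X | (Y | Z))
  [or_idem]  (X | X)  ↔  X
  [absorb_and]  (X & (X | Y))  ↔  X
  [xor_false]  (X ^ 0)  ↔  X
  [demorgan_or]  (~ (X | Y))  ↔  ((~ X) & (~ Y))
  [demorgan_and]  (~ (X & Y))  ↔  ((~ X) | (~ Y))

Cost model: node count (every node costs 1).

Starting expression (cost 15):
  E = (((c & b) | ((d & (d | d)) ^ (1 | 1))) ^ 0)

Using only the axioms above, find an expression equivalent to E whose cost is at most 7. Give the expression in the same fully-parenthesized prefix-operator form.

((c & b) | (d ^ 1))   [cost 7]

step 1: absorb_and (→) rewrites (d & (d | d)) into d, now (((c & b) | (d ^ (1 | 1))) ^ 0)
step 2: or_idem (→) rewrites (1 | 1) into 1, now (((c & b) | (d ^ 1)) ^ 0)
step 3: xor_false (→) rewrites (((c & b) | (d ^ 1)) ^ 0) into ((c & b) | (d ^ 1)), reaching cost 7 (bound 7)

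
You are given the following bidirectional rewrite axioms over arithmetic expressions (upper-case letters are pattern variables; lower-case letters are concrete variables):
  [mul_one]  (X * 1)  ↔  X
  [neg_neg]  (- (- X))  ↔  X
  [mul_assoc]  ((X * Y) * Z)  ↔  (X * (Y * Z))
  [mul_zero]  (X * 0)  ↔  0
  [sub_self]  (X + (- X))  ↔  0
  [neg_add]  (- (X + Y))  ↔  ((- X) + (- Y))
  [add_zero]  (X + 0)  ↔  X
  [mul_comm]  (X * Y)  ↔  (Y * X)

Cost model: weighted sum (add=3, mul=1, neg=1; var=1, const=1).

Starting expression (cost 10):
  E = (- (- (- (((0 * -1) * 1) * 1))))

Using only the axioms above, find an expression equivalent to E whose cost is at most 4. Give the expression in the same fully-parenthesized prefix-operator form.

(1) (((0 * -1) * 1) * 1)  =[mul_one →]=  ((0 * -1) * 1)    ⊢ (- (- (- ((0 * -1) * 1))))
(2) ((0 * -1) * 1)  =[mul_one →]=  (0 * -1)    ⊢ (- (- (- (0 * -1))))
(3) (- (- (0 * -1)))  =[neg_neg →]=  (0 * -1)    ⊢ cost 4, within 4

(- (0 * -1))   [cost 4]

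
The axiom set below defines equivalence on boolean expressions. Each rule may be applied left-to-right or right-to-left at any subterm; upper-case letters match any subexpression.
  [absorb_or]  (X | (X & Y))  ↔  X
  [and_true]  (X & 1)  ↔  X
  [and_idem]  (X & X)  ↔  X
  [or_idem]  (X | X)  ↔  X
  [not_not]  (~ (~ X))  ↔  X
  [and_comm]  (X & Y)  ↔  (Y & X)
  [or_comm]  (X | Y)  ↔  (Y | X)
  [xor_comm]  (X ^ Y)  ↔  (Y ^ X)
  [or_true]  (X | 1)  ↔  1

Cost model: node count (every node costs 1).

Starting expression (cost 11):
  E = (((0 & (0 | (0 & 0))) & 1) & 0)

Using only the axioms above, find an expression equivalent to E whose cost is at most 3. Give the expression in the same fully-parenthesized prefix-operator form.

(0 & 0)   [cost 3]

step 1: and_true (→) rewrites ((0 & (0 | (0 & 0))) & 1) into (0 & (0 | (0 & 0))), now ((0 & (0 | (0 & 0))) & 0)
step 2: absorb_or (→) rewrites (0 | (0 & 0)) into 0, now ((0 & 0) & 0)
step 3: and_idem (→) rewrites (0 & 0) into 0, reaching cost 3 (bound 3)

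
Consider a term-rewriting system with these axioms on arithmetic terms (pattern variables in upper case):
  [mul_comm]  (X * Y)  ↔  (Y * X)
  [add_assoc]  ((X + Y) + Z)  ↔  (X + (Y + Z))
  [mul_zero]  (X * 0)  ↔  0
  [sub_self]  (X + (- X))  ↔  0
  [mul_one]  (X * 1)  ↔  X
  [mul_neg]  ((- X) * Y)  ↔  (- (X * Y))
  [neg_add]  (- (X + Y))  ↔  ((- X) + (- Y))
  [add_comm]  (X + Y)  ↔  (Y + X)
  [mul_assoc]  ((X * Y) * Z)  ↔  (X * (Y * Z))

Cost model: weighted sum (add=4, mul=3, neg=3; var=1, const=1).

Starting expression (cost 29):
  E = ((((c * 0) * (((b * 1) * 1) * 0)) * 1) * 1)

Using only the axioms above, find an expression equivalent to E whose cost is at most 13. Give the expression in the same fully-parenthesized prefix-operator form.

((0 * c) * (b * 0))   [cost 13]

step 1: mul_one (→) rewrites (b * 1) into b, now ((((c * 0) * ((b * 1) * 0)) * 1) * 1)
step 2: mul_comm (→) rewrites (c * 0) into (0 * c), now ((((0 * c) * ((b * 1) * 0)) * 1) * 1)
step 3: mul_assoc (→) rewrites ((((0 * c) * ((b * 1) * 0)) * 1) * 1) into (((0 * c) * ((b * 1) * 0)) * (1 * 1))
step 4: mul_comm (→) rewrites (0 * c) into (c * 0), now (((c * 0) * ((b * 1) * 0)) * (1 * 1))
step 5: mul_one (→) rewrites (1 * 1) into 1, now (((c * 0) * ((b * 1) * 0)) * 1)
step 6: mul_one (→) rewrites (((c * 0) * ((b * 1) * 0)) * 1) into ((c * 0) * ((b * 1) * 0))
step 7: mul_comm (→) rewrites (c * 0) into (0 * c), now ((0 * c) * ((b * 1) * 0))
step 8: mul_one (→) rewrites (b * 1) into b, reaching cost 13 (bound 13)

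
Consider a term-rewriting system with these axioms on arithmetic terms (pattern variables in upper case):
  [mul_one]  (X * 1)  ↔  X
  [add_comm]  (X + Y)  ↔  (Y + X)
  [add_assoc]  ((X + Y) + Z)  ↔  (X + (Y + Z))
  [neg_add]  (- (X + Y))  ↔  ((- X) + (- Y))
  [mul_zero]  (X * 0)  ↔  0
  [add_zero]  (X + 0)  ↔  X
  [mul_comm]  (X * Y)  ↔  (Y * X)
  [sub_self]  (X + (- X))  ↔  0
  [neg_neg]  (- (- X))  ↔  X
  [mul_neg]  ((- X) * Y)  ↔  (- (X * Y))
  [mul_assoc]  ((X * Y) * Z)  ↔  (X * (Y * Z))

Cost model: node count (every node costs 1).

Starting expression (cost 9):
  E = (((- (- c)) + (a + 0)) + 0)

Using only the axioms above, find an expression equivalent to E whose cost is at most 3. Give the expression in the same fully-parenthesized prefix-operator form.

step 1: neg_neg (→) rewrites (- (- c)) into c, now ((c + (a + 0)) + 0)
step 2: add_zero (→) rewrites ((c + (a + 0)) + 0) into (c + (a + 0))
step 3: add_zero (→) rewrites (a + 0) into a, reaching cost 3 (bound 3)

(c + a)   [cost 3]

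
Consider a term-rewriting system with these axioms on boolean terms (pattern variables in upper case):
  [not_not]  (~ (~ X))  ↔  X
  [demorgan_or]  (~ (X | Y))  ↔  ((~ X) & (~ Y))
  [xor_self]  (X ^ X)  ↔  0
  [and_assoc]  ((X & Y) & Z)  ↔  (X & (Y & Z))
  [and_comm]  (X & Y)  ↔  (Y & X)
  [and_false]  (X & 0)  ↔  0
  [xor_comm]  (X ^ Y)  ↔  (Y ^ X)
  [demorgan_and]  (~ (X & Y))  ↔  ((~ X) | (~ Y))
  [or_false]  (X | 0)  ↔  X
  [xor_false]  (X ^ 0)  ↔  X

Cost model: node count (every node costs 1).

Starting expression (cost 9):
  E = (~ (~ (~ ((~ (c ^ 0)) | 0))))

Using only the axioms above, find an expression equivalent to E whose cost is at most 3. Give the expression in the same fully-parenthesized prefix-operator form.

(c ^ 0)   [cost 3]

step 1: not_not (→) rewrites (~ (~ ((~ (c ^ 0)) | 0))) into ((~ (c ^ 0)) | 0), now (~ ((~ (c ^ 0)) | 0))
step 2: or_false (→) rewrites ((~ (c ^ 0)) | 0) into (~ (c ^ 0)), now (~ (~ (c ^ 0)))
step 3: not_not (→) rewrites (~ (~ (c ^ 0))) into (c ^ 0), reaching cost 3 (bound 3)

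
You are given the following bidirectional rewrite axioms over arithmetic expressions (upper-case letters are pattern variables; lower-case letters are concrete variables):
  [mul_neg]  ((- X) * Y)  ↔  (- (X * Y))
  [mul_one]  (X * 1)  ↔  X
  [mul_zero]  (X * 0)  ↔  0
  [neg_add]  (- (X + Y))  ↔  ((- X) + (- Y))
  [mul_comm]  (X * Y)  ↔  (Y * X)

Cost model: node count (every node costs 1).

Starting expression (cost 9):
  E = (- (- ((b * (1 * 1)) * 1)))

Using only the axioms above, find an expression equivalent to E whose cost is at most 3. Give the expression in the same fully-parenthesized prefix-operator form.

(- (- b))   [cost 3]

(1) (1 * 1)  =[mul_one →]=  1    ⊢ (- (- ((b * 1) * 1)))
(2) ((b * 1) * 1)  =[mul_one →]=  (b * 1)    ⊢ (- (- (b * 1)))
(3) (b * 1)  =[mul_one →]=  b    ⊢ cost 3, within 3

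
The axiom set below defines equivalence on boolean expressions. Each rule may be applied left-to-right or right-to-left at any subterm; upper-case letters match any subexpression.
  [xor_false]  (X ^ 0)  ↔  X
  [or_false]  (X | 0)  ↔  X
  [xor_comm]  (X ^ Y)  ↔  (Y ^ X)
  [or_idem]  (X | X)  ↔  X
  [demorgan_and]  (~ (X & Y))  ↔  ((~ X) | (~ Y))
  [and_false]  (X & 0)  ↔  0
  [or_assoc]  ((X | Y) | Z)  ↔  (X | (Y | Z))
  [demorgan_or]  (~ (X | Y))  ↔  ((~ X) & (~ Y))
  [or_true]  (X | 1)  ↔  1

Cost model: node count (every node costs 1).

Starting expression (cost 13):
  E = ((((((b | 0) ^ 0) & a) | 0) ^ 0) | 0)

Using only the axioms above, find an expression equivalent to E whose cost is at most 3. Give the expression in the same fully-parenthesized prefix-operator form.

(b & a)   [cost 3]

step 1: xor_false (→) rewrites (((((b | 0) ^ 0) & a) | 0) ^ 0) into ((((b | 0) ^ 0) & a) | 0), now (((((b | 0) ^ 0) & a) | 0) | 0)
step 2: or_false (→) rewrites ((((b | 0) ^ 0) & a) | 0) into (((b | 0) ^ 0) & a), now ((((b | 0) ^ 0) & a) | 0)
step 3: or_false (→) rewrites (b | 0) into b, now (((b ^ 0) & a) | 0)
step 4: or_false (→) rewrites (((b ^ 0) & a) | 0) into ((b ^ 0) & a)
step 5: xor_false (→) rewrites (b ^ 0) into b, reaching cost 3 (bound 3)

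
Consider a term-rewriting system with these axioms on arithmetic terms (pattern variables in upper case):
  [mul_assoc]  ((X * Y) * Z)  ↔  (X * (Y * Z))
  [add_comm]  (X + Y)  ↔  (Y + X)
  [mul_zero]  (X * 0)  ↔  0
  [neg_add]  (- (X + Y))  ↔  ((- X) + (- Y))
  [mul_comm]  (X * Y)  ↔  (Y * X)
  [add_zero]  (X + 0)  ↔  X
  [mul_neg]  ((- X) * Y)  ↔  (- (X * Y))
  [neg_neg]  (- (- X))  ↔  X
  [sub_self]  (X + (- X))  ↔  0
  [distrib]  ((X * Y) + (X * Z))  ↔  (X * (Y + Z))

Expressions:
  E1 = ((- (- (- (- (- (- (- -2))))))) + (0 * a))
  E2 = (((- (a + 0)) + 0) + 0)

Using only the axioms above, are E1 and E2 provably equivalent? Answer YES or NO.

NO

All listed rules preserve value, hence provable equivalence implies equal values everywhere; look for a separating assignment.
a=0 gives E1 ↦ 2, E2 ↦ 0; values differ ⇒ not provably equivalent.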